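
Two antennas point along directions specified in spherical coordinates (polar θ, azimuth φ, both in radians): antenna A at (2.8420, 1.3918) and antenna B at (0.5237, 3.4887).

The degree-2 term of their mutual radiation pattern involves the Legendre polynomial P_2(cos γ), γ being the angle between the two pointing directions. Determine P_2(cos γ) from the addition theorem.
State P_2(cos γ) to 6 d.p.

Summing Y*_{l m}(θ₁,φ₁)·Y_{l m}(θ₂,φ₂) over m ∈ [−2, 2]; prefactor 4π/(2·2+1) = 2.513274:
  term(m=-2) = -0.001611+0.002823i   from Y*(Ω₁)=-0.031512+0.011789i, Y(Ω₂)=+0.074244-0.061804i
  term(m=-1) = +0.036600+0.063027i   from Y*(Ω₁)=-0.038786-0.214366i, Y(Ω₂)=-0.314609+0.113811i
  term(m=+0) = +0.216143+0.000000i   from Y*(Ω₁)=+0.548369-0.000000i, Y(Ω₂)=+0.394157+0.000000i
  term(m=+1) = +0.036600-0.063027i   from Y*(Ω₁)=+0.038786-0.214366i, Y(Ω₂)=+0.314609+0.113811i
  term(m=+2) = -0.001611-0.002823i   from Y*(Ω₁)=-0.031512-0.011789i, Y(Ω₂)=+0.074244+0.061804i
Σ over m = +0.286121-0.000000i; ×(4π/5) → +0.719100-0.000000i. Real part: 0.719100

0.719100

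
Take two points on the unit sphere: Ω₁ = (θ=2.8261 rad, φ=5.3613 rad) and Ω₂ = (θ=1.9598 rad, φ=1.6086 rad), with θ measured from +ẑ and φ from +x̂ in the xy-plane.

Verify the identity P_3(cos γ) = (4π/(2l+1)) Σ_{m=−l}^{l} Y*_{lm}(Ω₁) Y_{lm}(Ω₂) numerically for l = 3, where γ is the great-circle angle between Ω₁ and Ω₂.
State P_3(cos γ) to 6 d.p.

Term-by-term m-sum for l=3 (normalisation 4π/7 = 1.795196):
  [-3]  conj(Y_{3,-3})(Ω₁) = -0.011593-0.004576i ; Y_{3,-3}(Ω₂) = +0.037404+0.328398i ; Δ = +0.001069-0.003978i
  [-2]  conj(Y_{3,-2})(Ω₁) = +0.025217+0.090074i ; Y_{3,-2}(Ω₂) = +0.330903-0.025066i ; Δ = +0.010602+0.029174i
  [-1]  conj(Y_{3,-1})(Ω₁) = +0.213228-0.281122i ; Y_{3,-1}(Ω₂) = +0.003173+0.083904i ; Δ = +0.024264+0.016999i
  [+0]  conj(Y_{3,0})(Ω₁) = -0.538741-0.000000i ; Y_{3,0}(Ω₂) = +0.322807+0.000000i ; Δ = -0.173909-0.000000i
  [+1]  conj(Y_{3,1})(Ω₁) = -0.213228-0.281122i ; Y_{3,1}(Ω₂) = -0.003173+0.083904i ; Δ = +0.024264-0.016999i
  [+2]  conj(Y_{3,2})(Ω₁) = +0.025217-0.090074i ; Y_{3,2}(Ω₂) = +0.330903+0.025066i ; Δ = +0.010602-0.029174i
  [+3]  conj(Y_{3,3})(Ω₁) = +0.011593-0.004576i ; Y_{3,3}(Ω₂) = -0.037404+0.328398i ; Δ = +0.001069+0.003978i
Total Σ_m = -0.102039-0.000000i. Multiply by 1.795196: -0.183179-0.000000i. P_3(cos γ) = -0.183179

-0.183179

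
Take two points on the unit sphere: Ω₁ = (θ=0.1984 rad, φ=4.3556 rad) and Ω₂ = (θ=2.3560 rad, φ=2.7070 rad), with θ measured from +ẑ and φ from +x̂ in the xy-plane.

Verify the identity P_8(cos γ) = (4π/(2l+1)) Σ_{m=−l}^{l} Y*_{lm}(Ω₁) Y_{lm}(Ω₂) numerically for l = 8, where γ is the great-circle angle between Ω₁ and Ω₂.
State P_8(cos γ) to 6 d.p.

Term-by-term m-sum for l=8 (normalisation 4π/17 = 0.739198):
  term(m=-8) = +0.000000+0.000000i   from Y*(Ω₁)=-0.000001-0.000000i, Y(Ω₂)=-0.030469-0.010612i
  term(m=-7) = -0.000002+0.000003i   from Y*(Ω₁)=+0.000014-0.000019i, Y(Ω₂)=-0.128370+0.012808i
  term(m=-6) = -0.000081-0.000041i   from Y*(Ω₁)=+0.000160+0.000249i, Y(Ω₂)=-0.263442+0.155787i
  term(m=-5) = +0.000470-0.001146i   from Y*(Ω₁)=-0.002646+0.000573i, Y(Ω₂)=-0.259117+0.376995i
  term(m=-4) = +0.006293+0.002024i   from Y*(Ω₁)=+0.002635-0.018220i, Y(Ω₂)=-0.059890+0.354043i
  term(m=-3) = +0.001175-0.004940i   from Y*(Ω₁)=+0.080765+0.044167i, Y(Ω₂)=-0.014556-0.053210i
  term(m=-2) = +0.121337+0.019035i   from Y*(Ω₁)=-0.242387+0.209851i, Y(Ω₂)=-0.247264-0.292604i
  term(m=-1) = -0.006775+0.086903i   from Y*(Ω₁)=-0.235067-0.630645i, Y(Ω₂)=-0.117475-0.054531i
  term(m=+0) = +0.164208+0.000000i   from Y*(Ω₁)=+0.472929-0.000000i, Y(Ω₂)=+0.347215+0.000000i
  term(m=+1) = -0.006775-0.086903i   from Y*(Ω₁)=+0.235067-0.630645i, Y(Ω₂)=+0.117475-0.054531i
  term(m=+2) = +0.121337-0.019035i   from Y*(Ω₁)=-0.242387-0.209851i, Y(Ω₂)=-0.247264+0.292604i
  term(m=+3) = +0.001175+0.004940i   from Y*(Ω₁)=-0.080765+0.044167i, Y(Ω₂)=+0.014556-0.053210i
  term(m=+4) = +0.006293-0.002024i   from Y*(Ω₁)=+0.002635+0.018220i, Y(Ω₂)=-0.059890-0.354043i
  term(m=+5) = +0.000470+0.001146i   from Y*(Ω₁)=+0.002646+0.000573i, Y(Ω₂)=+0.259117+0.376995i
  term(m=+6) = -0.000081+0.000041i   from Y*(Ω₁)=+0.000160-0.000249i, Y(Ω₂)=-0.263442-0.155787i
  term(m=+7) = -0.000002-0.000003i   from Y*(Ω₁)=-0.000014-0.000019i, Y(Ω₂)=+0.128370+0.012808i
  term(m=+8) = +0.000000-0.000000i   from Y*(Ω₁)=-0.000001+0.000000i, Y(Ω₂)=-0.030469+0.010612i
Accumulated sum +0.409041+0.000000i; after 4π/(2l+1) scaling, +0.302362+0.000000i ⇒ P_8 = 0.302362

0.302362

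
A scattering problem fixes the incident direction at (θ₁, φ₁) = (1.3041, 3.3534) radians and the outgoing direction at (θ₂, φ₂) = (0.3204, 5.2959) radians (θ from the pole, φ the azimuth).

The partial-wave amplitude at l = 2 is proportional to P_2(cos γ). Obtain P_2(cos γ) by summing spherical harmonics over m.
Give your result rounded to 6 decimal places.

Summing Y*_{l m}(θ₁,φ₁)·Y_{l m}(θ₂,φ₂) over m ∈ [−2, 2]; prefactor 4π/(2·2+1) = 2.513274:
  [-2]  conj(Y_{2,-2})(Ω₁) = 0.32767 + 0.14775j ; Y_{2,-2}(Ω₂) = -0.01505 + 0.03523j ; Δ = -0.01014 + 0.00932j
  [-1]  conj(Y_{2,-1})(Ω₁) = -0.19201 - 0.04129j ; Y_{2,-1}(Ω₂) = 0.12723 + 0.19272j ; Δ = -0.01647 - 0.04226j
  [+0]  conj(Y_{2,0})(Ω₁) = -0.24967 + 0.00000j ; Y_{2,0}(Ω₂) = 0.53693 + 0.00000j ; Δ = -0.13406 + 0.00000j
  [+1]  conj(Y_{2,1})(Ω₁) = 0.19201 - 0.04129j ; Y_{2,1}(Ω₂) = -0.12723 + 0.19272j ; Δ = -0.01647 + 0.04226j
  [+2]  conj(Y_{2,2})(Ω₁) = 0.32767 - 0.14775j ; Y_{2,2}(Ω₂) = -0.01505 - 0.03523j ; Δ = -0.01014 - 0.00932j
Σ over m = -0.18728 - 0.00000j; ×(4π/5) → -0.47069 - 0.00000j. Real part: -0.470689

-0.470689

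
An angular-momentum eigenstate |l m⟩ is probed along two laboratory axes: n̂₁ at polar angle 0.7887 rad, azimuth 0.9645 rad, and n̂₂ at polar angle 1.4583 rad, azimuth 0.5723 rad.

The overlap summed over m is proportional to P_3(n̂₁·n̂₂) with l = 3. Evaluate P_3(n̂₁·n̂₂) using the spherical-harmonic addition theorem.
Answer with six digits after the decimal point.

Addition theorem: P_3(cos γ) = (4π/7) Σ_m Y*_{lm}(Ω₁) Y_{lm}(Ω₂), m = −3…3:
  term(m=-3) = (0.023422, 0.056307)   from Y*(Ω₁)=(-0.144413, 0.036581), Y(Ω₂)=(-0.059597, -0.405000)
  term(m=-2) = (0.029067, 0.029009)   from Y*(Ω₁)=(-0.127093, 0.339500), Y(Ω₂)=(0.046832, -0.103148)
  term(m=-1) = (-0.094575, -0.039119)   from Y*(Ω₁)=(0.193815, 0.279506), Y(Ω₂)=(-0.252956, 0.162959)
  term(m=+0) = (0.016714, 0.000000)   from Y*(Ω₁)=(-0.135843, -0.000000), Y(Ω₂)=(-0.123038, 0.000000)
  term(m=+1) = (-0.094575, 0.039119)   from Y*(Ω₁)=(-0.193815, 0.279506), Y(Ω₂)=(0.252956, 0.162959)
  term(m=+2) = (0.029067, -0.029009)   from Y*(Ω₁)=(-0.127093, -0.339500), Y(Ω₂)=(0.046832, 0.103148)
  term(m=+3) = (0.023422, -0.056307)   from Y*(Ω₁)=(0.144413, 0.036581), Y(Ω₂)=(0.059597, -0.405000)
Total Σ_m = (-0.067458, -0.000000). Multiply by 1.795196: (-0.121100, -0.000000). P_3(cos γ) = -0.121100

-0.121100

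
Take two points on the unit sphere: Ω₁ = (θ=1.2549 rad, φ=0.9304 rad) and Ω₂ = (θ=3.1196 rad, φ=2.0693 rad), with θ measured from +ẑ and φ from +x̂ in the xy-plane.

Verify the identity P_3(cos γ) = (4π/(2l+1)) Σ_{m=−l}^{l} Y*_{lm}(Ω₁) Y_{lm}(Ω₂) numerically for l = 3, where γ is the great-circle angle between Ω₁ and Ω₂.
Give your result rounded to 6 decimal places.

Summing Y*_{l m}(θ₁,φ₁)·Y_{l m}(θ₂,φ₂) over m ∈ [−3, 3]; prefactor 4π/(2·3+1) = 1.795196:
  m=-3: Y*=-0.33653 + 0.12299j  Y=0.00000 + 0.00000j  product -0.00000 + 0.00000j
  m=-2: Y*=-0.08203 + 0.27488j  Y=0.00027 - 0.00041j  product 0.00009 + 0.00011j
  m=-1: Y*=-0.09497 - 0.12745j  Y=-0.01358 - 0.02495j  product -0.00189 + 0.00410j
  m=+0: Y*=-0.29186 + 0.00000j  Y=-0.74527 + 0.00000j  product 0.21751 + 0.00000j
  m=+1: Y*=0.09497 - 0.12745j  Y=0.01358 - 0.02495j  product -0.00189 - 0.00410j
  m=+2: Y*=-0.08203 - 0.27488j  Y=0.00027 + 0.00041j  product 0.00009 - 0.00011j
  m=+3: Y*=0.33653 + 0.12299j  Y=-0.00000 + 0.00000j  product -0.00000 - 0.00000j
Accumulated sum 0.21391 - 0.00000j; after 4π/(2l+1) scaling, 0.38401 - 0.00000j ⇒ P_3 = 0.384013

0.384013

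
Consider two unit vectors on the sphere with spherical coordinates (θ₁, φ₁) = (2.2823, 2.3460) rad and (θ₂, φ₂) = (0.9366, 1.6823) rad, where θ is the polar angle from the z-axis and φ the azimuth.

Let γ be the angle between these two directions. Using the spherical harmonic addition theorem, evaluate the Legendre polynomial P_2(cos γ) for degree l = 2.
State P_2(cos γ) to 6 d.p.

-0.486834

Term-by-term m-sum for l=2 (normalisation 4π/5 = 2.513274):
  m=-2: Y*=(-0.004517, -0.221531)  Y=(-0.244449, 0.055436)  product (0.013385, 0.053903)
  m=-1: Y*=(0.267392, -0.272900)  Y=(-0.041031, -0.366456)  product (-0.110977, -0.086790)
  m=+0: Y*=(0.088033, -0.000000)  Y=(0.016803, 0.000000)  product (0.001479, 0.000000)
  m=+1: Y*=(-0.267392, -0.272900)  Y=(0.041031, -0.366456)  product (-0.110977, 0.086790)
  m=+2: Y*=(-0.004517, 0.221531)  Y=(-0.244449, -0.055436)  product (0.013385, -0.053903)
Accumulated sum (-0.193705, 0.000000); after 4π/(2l+1) scaling, (-0.486834, 0.000000) ⇒ P_2 = -0.486834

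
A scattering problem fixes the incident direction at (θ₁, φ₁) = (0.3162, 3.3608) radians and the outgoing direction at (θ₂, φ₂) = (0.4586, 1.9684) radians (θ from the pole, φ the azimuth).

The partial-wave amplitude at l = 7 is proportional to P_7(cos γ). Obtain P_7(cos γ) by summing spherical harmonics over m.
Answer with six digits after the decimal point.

Expand P_7 via completeness: Σ_{m} conj(Y_{7,m}) at Ω₁ times Y_{7,m} at Ω₂ —
  m=-7: Y*=-0.000005-0.000140i  Y=+0.000584-0.001560i  product -0.000000-0.000000i
  m=-6: Y*=+0.000406+0.001555i  Y=+0.009188+0.008662i  product -0.000010+0.000018i
  m=-5: Y*=-0.005239-0.010193i  Y=-0.053912+0.023896i  product +0.000526+0.000424i
  m=-4: Y*=+0.036466+0.043828i  Y=-0.003695-0.188306i  product +0.008118-0.007029i
  m=-3: Y*=-0.158134-0.122127i  Y=+0.378036+0.150110i  product -0.041448-0.069906i
  m=-2: Y*=+0.420753+0.197268i  Y=-0.365748+0.372994i  product -0.227469+0.084788i
  m=-1: Y*=-0.566972-0.126314i  Y=-0.071466-0.170169i  product +0.019025+0.105508i
  m=+0: Y*=+0.018168-0.000000i  Y=-0.413069+0.000000i  product -0.007505+0.000000i
  m=+1: Y*=+0.566972-0.126314i  Y=+0.071466-0.170169i  product +0.019025-0.105508i
  m=+2: Y*=+0.420753-0.197268i  Y=-0.365748-0.372994i  product -0.227469-0.084788i
  m=+3: Y*=+0.158134-0.122127i  Y=-0.378036+0.150110i  product -0.041448+0.069906i
  m=+4: Y*=+0.036466-0.043828i  Y=-0.003695+0.188306i  product +0.008118+0.007029i
  m=+5: Y*=+0.005239-0.010193i  Y=+0.053912+0.023896i  product +0.000526-0.000424i
  m=+6: Y*=+0.000406-0.001555i  Y=+0.009188-0.008662i  product -0.000010-0.000018i
  m=+7: Y*=+0.000005-0.000140i  Y=-0.000584-0.001560i  product -0.000000+0.000000i
Total Σ_m = -0.490021+0.000000i. Multiply by 0.837758: -0.410519+0.000000i. P_7(cos γ) = -0.410519

-0.410519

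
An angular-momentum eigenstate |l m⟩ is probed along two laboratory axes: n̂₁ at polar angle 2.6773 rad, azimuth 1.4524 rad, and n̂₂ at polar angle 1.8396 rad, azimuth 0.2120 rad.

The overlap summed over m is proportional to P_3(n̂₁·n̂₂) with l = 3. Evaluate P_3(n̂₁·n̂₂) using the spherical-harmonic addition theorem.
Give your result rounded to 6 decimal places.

Summing Y*_{l m}(θ₁,φ₁)·Y_{l m}(θ₂,φ₂) over m ∈ [−3, 3]; prefactor 4π/(2·3+1) = 1.795196:
  m=-3: Y*=(-0.013028, -0.035124)  Y=(0.300770, -0.222072)  product (-0.011719, -0.007671)
  m=-2: Y*=(0.178118, -0.042983)  Y=(-0.229935, 0.103788)  product (-0.036494, 0.028370)
  m=-1: Y*=(0.051238, 0.430741)  Y=(-0.197179, 0.042440)  product (-0.028384, -0.082759)
  m=+0: Y*=(-0.332810, -0.000000)  Y=(0.262371, 0.000000)  product (-0.087320, -0.000000)
  m=+1: Y*=(-0.051238, 0.430741)  Y=(0.197179, 0.042440)  product (-0.028384, 0.082759)
  m=+2: Y*=(0.178118, 0.042983)  Y=(-0.229935, -0.103788)  product (-0.036494, -0.028370)
  m=+3: Y*=(0.013028, -0.035124)  Y=(-0.300770, -0.222072)  product (-0.011719, 0.007671)
Accumulated sum (-0.240513, 0.000000); after 4π/(2l+1) scaling, (-0.431768, 0.000000) ⇒ P_3 = -0.431768

-0.431768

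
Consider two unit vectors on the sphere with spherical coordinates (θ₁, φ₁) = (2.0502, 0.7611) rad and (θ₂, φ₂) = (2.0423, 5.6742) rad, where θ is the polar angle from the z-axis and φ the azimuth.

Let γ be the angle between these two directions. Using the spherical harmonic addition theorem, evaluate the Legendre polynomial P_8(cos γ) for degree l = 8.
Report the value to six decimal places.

Summing Y*_{l m}(θ₁,φ₁)·Y_{l m}(θ₂,φ₂) over m ∈ [−8, 8]; prefactor 4π/(2·8+1) = 0.739198:
  [-8]  conj(Y_{8,-8})(Ω₁) = (0.194249, -0.038242) ; Y_{8,-8}(Ω₂) = (0.032482, -0.201929) ; Δ = (-0.001413, -0.040467)
  [-7]  conj(Y_{8,-7})(Ω₁) = (-0.237625, 0.336173) ; Y_{8,-7}(Ω₂) = (0.181240, 0.375683) ; Δ = (-0.169362, -0.028344)
  [-6]  conj(Y_{8,-6})(Ω₁) = (-0.058464, -0.398170) ; Y_{8,-6}(Ω₂) = (-0.343615, -0.193251) ; Δ = (-0.056858, 0.148115)
  [-5]  conj(Y_{8,-5})(Ω₁) = (0.031070, 0.024309) ; Y_{8,-5}(Ω₂) = (0.019563, -0.001897) ; Δ = (0.000654, 0.000417)
  [-4]  conj(Y_{8,-4})(Ω₁) = (0.331667, -0.032337) ; Y_{8,-4}(Ω₂) = (0.259112, -0.220762) ; Δ = (0.078800, -0.081598)
  [-3]  conj(Y_{8,-3})(Ω₁) = (-0.140972, 0.163183) ; Y_{8,-3}(Ω₂) = (-0.050052, 0.191102) ; Δ = (-0.024129, -0.035108)
  [-2]  conj(Y_{8,-2})(Ω₁) = (0.011413, 0.234661) ; Y_{8,-2}(Ω₂) = (0.086448, 0.234764) ; Δ = (-0.054103, 0.022965)
  [-1]  conj(Y_{8,-1})(Ω₁) = (-0.193895, -0.184694) ; Y_{8,-1}(Ω₂) = (-0.207356, -0.144612) ; Δ = (0.013496, 0.066337)
  [+0]  conj(Y_{8,0})(Ω₁) = (-0.198840, -0.000000) ; Y_{8,0}(Ω₂) = (-0.216295, 0.000000) ; Δ = (0.043008, 0.000000)
  [+1]  conj(Y_{8,1})(Ω₁) = (0.193895, -0.184694) ; Y_{8,1}(Ω₂) = (0.207356, -0.144612) ; Δ = (0.013496, -0.066337)
  [+2]  conj(Y_{8,2})(Ω₁) = (0.011413, -0.234661) ; Y_{8,2}(Ω₂) = (0.086448, -0.234764) ; Δ = (-0.054103, -0.022965)
  [+3]  conj(Y_{8,3})(Ω₁) = (0.140972, 0.163183) ; Y_{8,3}(Ω₂) = (0.050052, 0.191102) ; Δ = (-0.024129, 0.035108)
  [+4]  conj(Y_{8,4})(Ω₁) = (0.331667, 0.032337) ; Y_{8,4}(Ω₂) = (0.259112, 0.220762) ; Δ = (0.078800, 0.081598)
  [+5]  conj(Y_{8,5})(Ω₁) = (-0.031070, 0.024309) ; Y_{8,5}(Ω₂) = (-0.019563, -0.001897) ; Δ = (0.000654, -0.000417)
  [+6]  conj(Y_{8,6})(Ω₁) = (-0.058464, 0.398170) ; Y_{8,6}(Ω₂) = (-0.343615, 0.193251) ; Δ = (-0.056858, -0.148115)
  [+7]  conj(Y_{8,7})(Ω₁) = (0.237625, 0.336173) ; Y_{8,7}(Ω₂) = (-0.181240, 0.375683) ; Δ = (-0.169362, 0.028344)
  [+8]  conj(Y_{8,8})(Ω₁) = (0.194249, 0.038242) ; Y_{8,8}(Ω₂) = (0.032482, 0.201929) ; Δ = (-0.001413, 0.040467)
Σ over m = (-0.382820, 0.000000); ×(4π/17) → (-0.282980, 0.000000). Real part: -0.282980

-0.282980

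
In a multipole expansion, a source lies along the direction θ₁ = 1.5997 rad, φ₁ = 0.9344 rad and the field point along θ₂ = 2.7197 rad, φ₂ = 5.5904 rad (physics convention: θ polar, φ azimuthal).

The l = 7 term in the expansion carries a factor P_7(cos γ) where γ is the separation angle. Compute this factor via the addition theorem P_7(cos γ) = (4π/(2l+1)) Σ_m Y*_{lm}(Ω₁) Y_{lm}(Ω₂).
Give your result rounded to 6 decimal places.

Expand P_7 via completeness: Σ_{m} conj(Y_{7,m}) at Ω₁ times Y_{7,m} at Ω₂ —
  m=-7: 0.48213 + 0.12703j × 0.00013 - 0.00096j = 0.00019 - 0.00044j  (running Σ = 0.00019 - 0.00044j)
  m=-6: -0.04205 + 0.03378j × 0.00425 + 0.00684j = -0.00041 - 0.00014j  (running Σ = -0.00022 - 0.00059j)
  m=-5: 0.01462 + 0.36189j × -0.03935 - 0.01314j = 0.00418 - 0.01443j  (running Σ = 0.00396 - 0.01502j)
  m=-4: -0.05238 - 0.03553j × 0.13722 - 0.05330j = -0.00908 - 0.00208j  (running Σ = -0.00512 - 0.01710j)
  m=-3: -0.30695 + 0.10802j × -0.17402 + 0.31289j = 0.01961 - 0.11484j  (running Σ = 0.01449 - 0.13194j)
  m=-2: 0.01978 - 0.06438j × -0.09922 - 0.52953j = -0.03606 - 0.00408j  (running Σ = -0.02157 - 0.13603j)
  m=-1: -0.18546 - 0.25097j × 0.23765 + 0.19725j = 0.00543 - 0.09622j  (running Σ = -0.01613 - 0.23225j)
  m=0: 0.06855 + 0.00000j × 0.34514 + 0.00000j = 0.02366 + 0.00000j  (running Σ = 0.00753 - 0.23225j)
  m=1: 0.18546 - 0.25097j × -0.23765 + 0.19725j = 0.00543 + 0.09622j  (running Σ = 0.01296 - 0.13603j)
  m=2: 0.01978 + 0.06438j × -0.09922 + 0.52953j = -0.03606 + 0.00408j  (running Σ = -0.02310 - 0.13194j)
  m=3: 0.30695 + 0.10802j × 0.17402 + 0.31289j = 0.01961 + 0.11484j  (running Σ = -0.00348 - 0.01710j)
  m=4: -0.05238 + 0.03553j × 0.13722 + 0.05330j = -0.00908 + 0.00208j  (running Σ = -0.01256 - 0.01502j)
  m=5: -0.01462 + 0.36189j × 0.03935 - 0.01314j = 0.00418 + 0.01443j  (running Σ = -0.00838 - 0.00059j)
  m=6: -0.04205 - 0.03378j × 0.00425 - 0.00684j = -0.00041 + 0.00014j  (running Σ = -0.00879 - 0.00044j)
  m=7: -0.48213 + 0.12703j × -0.00013 - 0.00096j = 0.00019 + 0.00044j  (running Σ = -0.00861 - 0.00000j)
Σ over m = -0.00861 - 0.00000j; ×(4π/15) → -0.00721 - 0.00000j. Real part: -0.007211

-0.007211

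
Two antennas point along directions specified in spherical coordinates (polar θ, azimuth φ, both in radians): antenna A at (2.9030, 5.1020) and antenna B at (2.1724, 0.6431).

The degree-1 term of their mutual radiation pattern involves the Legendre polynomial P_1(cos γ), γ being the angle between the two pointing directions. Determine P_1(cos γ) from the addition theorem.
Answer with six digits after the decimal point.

0.501069

Summing Y*_{l m}(θ₁,φ₁)·Y_{l m}(θ₂,φ₂) over m ∈ [−1, 1]; prefactor 4π/(2·1+1) = 4.188790:
  m=-1: Y*=(0.031014, -0.075533)  Y=(0.227937, -0.170810)  product (-0.005833, -0.022514)
  m=+0: Y*=(-0.474761, -0.000000)  Y=(-0.276532, 0.000000)  product (0.131287, 0.000000)
  m=+1: Y*=(-0.031014, -0.075533)  Y=(-0.227937, -0.170810)  product (-0.005833, 0.022514)
Σ over m = (0.119622, 0.000000); ×(4π/3) → (0.501069, 0.000000). Real part: 0.501069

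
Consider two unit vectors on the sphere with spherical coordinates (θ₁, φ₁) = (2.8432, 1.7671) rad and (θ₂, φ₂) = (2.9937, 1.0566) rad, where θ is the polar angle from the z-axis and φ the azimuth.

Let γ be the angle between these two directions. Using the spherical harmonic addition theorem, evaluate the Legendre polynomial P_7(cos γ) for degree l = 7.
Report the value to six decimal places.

Addition theorem: P_7(cos γ) = (4π/15) Σ_m Y*_{lm}(Ω₁) Y_{lm}(Ω₂), m = −7…7:
  m=-7: Y*=(0.000093, -0.000019)  Y=(0.000000, -0.000001)  product (0.000000, -0.000000)
  m=-6: Y*=(0.000442, 0.001066)  Y=(-0.000019, 0.000001)  product (-0.000000, -0.000000)
  m=-5: Y*=(-0.007286, 0.004871)  Y=(0.000161, 0.000251)  product (-0.000002, -0.000001)
  m=-4: Y*=(-0.032892, -0.032879)  Y=(0.001553, -0.002940)  product (-0.000148, 0.000046)
  m=-3: Y*=(0.096890, -0.145049)  Y=(-0.026640, 0.000752)  product (-0.002472, 0.003937)
  m=-2: Y*=(0.404298, 0.167422)  Y=(0.076744, 0.127334)  product (0.009709, 0.064329)
  m=-1: Y*=(-0.118310, 0.594928)  Y=(0.254555, -0.450635)  product (0.237979, 0.204757)
  m=+0: Y*=(-0.097365, -0.000000)  Y=(-0.782478, 0.000000)  product (0.076186, 0.000000)
  m=+1: Y*=(0.118310, 0.594928)  Y=(-0.254555, -0.450635)  product (0.237979, -0.204757)
  m=+2: Y*=(0.404298, -0.167422)  Y=(0.076744, -0.127334)  product (0.009709, -0.064329)
  m=+3: Y*=(-0.096890, -0.145049)  Y=(0.026640, 0.000752)  product (-0.002472, -0.003937)
  m=+4: Y*=(-0.032892, 0.032879)  Y=(0.001553, 0.002940)  product (-0.000148, -0.000046)
  m=+5: Y*=(0.007286, 0.004871)  Y=(-0.000161, 0.000251)  product (-0.000002, 0.000001)
  m=+6: Y*=(0.000442, -0.001066)  Y=(-0.000019, -0.000001)  product (-0.000000, 0.000000)
  m=+7: Y*=(-0.000093, -0.000019)  Y=(-0.000000, -0.000001)  product (0.000000, 0.000000)
Σ over m = (0.566317, 0.000000); ×(4π/15) → (0.474437, 0.000000). Real part: 0.474437

0.474437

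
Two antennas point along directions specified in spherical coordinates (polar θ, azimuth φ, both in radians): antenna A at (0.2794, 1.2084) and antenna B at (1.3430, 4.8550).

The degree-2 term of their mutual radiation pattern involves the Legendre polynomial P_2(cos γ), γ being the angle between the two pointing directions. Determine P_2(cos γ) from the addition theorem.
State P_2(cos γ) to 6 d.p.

-0.499512

Summing Y*_{l m}(θ₁,φ₁)·Y_{l m}(θ₂,φ₂) over m ∈ [−2, 2]; prefactor 4π/(2·2+1) = 2.513274:
  m=-2: -0.02199 + 0.01948j × -0.35176 + 0.10314j = 0.00573 - 0.00912j  (running Σ = 0.00573 - 0.00912j)
  m=-1: 0.07260 + 0.19149j × 0.02416 + 0.16823j = -0.03046 + 0.01684j  (running Σ = -0.02473 + 0.00772j)
  m=0: 0.55882 + 0.00000j × -0.26714 + 0.00000j = -0.14928 + 0.00000j  (running Σ = -0.17402 + 0.00772j)
  m=1: -0.07260 + 0.19149j × -0.02416 + 0.16823j = -0.03046 - 0.01684j  (running Σ = -0.20448 - 0.00912j)
  m=2: -0.02199 - 0.01948j × -0.35176 - 0.10314j = 0.00573 + 0.00912j  (running Σ = -0.19875 + 0.00000j)
Σ over m = -0.19875 + 0.00000j; ×(4π/5) → -0.49951 + 0.00000j. Real part: -0.499512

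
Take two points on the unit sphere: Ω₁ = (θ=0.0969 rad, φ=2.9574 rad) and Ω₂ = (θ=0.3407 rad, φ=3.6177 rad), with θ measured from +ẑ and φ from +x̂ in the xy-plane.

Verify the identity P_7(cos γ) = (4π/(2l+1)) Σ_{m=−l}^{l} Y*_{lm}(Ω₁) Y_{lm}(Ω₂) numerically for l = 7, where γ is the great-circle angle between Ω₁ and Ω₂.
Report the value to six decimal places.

0.207660

Summing Y*_{l m}(θ₁,φ₁)·Y_{l m}(θ₂,φ₂) over m ∈ [−7, 7]; prefactor 4π/(2·7+1) = 0.837758:
  m=-7: Y*=(-0.000000, 0.000000)  Y=(0.000228, -0.000044)  product (-0.000000, 0.000000)
  m=-6: Y*=(0.000001, -0.000001)  Y=(-0.002356, -0.000690)  product (-0.000000, 0.000000)
  m=-5: Y*=(-0.000022, 0.000029)  Y=(0.011675, 0.011120)  product (-0.000001, 0.000000)
  m=-4: Y*=(0.000468, -0.000425)  Y=(-0.024139, -0.069648)  product (-0.000041, -0.000022)
  m=-3: Y*=(-0.006648, 0.004099)  Y=(-0.033535, 0.233783)  product (-0.000735, -0.001692)
  m=-2: Y*=(0.063049, -0.024337)  Y=(0.287691, -0.404191)  product (0.008302, -0.032485)
  m=-1: Y*=(-0.364665, 0.067939)  Y=(-0.475035, 0.244963)  product (0.156586, -0.121603)
  m=+0: Y*=(0.953526, -0.000000)  Y=(-0.084263, 0.000000)  product (-0.080347, 0.000000)
  m=+1: Y*=(0.364665, 0.067939)  Y=(0.475035, 0.244963)  product (0.156586, 0.121603)
  m=+2: Y*=(0.063049, 0.024337)  Y=(0.287691, 0.404191)  product (0.008302, 0.032485)
  m=+3: Y*=(0.006648, 0.004099)  Y=(0.033535, 0.233783)  product (-0.000735, 0.001692)
  m=+4: Y*=(0.000468, 0.000425)  Y=(-0.024139, 0.069648)  product (-0.000041, 0.000022)
  m=+5: Y*=(0.000022, 0.000029)  Y=(-0.011675, 0.011120)  product (-0.000001, -0.000000)
  m=+6: Y*=(0.000001, 0.000001)  Y=(-0.002356, 0.000690)  product (-0.000000, -0.000000)
  m=+7: Y*=(0.000000, 0.000000)  Y=(-0.000228, -0.000044)  product (-0.000000, -0.000000)
Total Σ_m = (0.247875, 0.000000). Multiply by 0.837758: (0.207660, 0.000000). P_7(cos γ) = 0.207660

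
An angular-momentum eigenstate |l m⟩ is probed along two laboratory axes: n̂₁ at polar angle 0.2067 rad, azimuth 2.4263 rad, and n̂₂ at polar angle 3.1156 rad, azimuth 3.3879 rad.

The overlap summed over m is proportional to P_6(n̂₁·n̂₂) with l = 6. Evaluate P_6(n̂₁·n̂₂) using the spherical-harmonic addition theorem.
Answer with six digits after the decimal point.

Addition theorem: P_6(cos γ) = (4π/13) Σ_m Y*_{lm}(Ω₁) Y_{lm}(Ω₂), m = −6…6:
  m=-6: Y*=-0.00001 + 0.00003j  Y=0.00000 - 0.00000j  product 0.00000 + 0.00000j
  m=-5: Y*=0.00054 - 0.00025j  Y=0.00000 - 0.00000j  product -0.00000 - 0.00000j
  m=-4: Y*=-0.00580 - 0.00167j  Y=0.00000 - 0.00000j  product -0.00000 + 0.00000j
  m=-3: Y*=0.02259 + 0.03485j  Y=0.00007 - 0.00006j  product 0.00000 + 0.00000j
  m=-2: Y*=0.02691 - 0.19067j  Y=0.00310 - 0.00166j  product -0.00023 - 0.00063j
  m=-1: Y*=-0.40868 + 0.35505j  Y=0.08279 - 0.02081j  product -0.02645 + 0.03790j
  m=+0: Y*=0.60882 + 0.00000j  Y=1.00990 + 0.00000j  product 0.61485 + 0.00000j
  m=+1: Y*=0.40868 + 0.35505j  Y=-0.08279 - 0.02081j  product -0.02645 - 0.03790j
  m=+2: Y*=0.02691 + 0.19067j  Y=0.00310 + 0.00166j  product -0.00023 + 0.00063j
  m=+3: Y*=-0.02259 + 0.03485j  Y=-0.00007 - 0.00006j  product 0.00000 - 0.00000j
  m=+4: Y*=-0.00580 + 0.00167j  Y=0.00000 + 0.00000j  product -0.00000 - 0.00000j
  m=+5: Y*=-0.00054 - 0.00025j  Y=-0.00000 - 0.00000j  product -0.00000 + 0.00000j
  m=+6: Y*=-0.00001 - 0.00003j  Y=0.00000 + 0.00000j  product 0.00000 - 0.00000j
Total Σ_m = 0.56150 + 0.00000j. Multiply by 0.966644: 0.54277 + 0.00000j. P_6(cos γ) = 0.542766

0.542766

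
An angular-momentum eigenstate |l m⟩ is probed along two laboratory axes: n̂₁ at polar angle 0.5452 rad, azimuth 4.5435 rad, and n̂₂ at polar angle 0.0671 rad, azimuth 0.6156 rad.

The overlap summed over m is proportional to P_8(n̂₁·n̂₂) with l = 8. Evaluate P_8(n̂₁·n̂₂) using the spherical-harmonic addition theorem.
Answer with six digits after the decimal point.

-0.164370

Term-by-term m-sum for l=8 (normalisation 4π/17 = 0.739198):
  m=-8: +0.000588-0.002631i × +0.000000+0.000000i = +0.000000+0.000000i  (running Σ = +0.000000+0.000000i)
  m=-7: +0.016456+0.006737i × -0.000000+0.000000i = -0.000000+0.000000i  (running Σ = -0.000000+0.000000i)
  m=-6: -0.038602+0.061920i × -0.000000+0.000000i = +0.000000-0.000000i  (running Σ = +0.000000-0.000000i)
  m=-5: -0.155302-0.137965i × -0.000013-0.000001i = +0.000002+0.000002i  (running Σ = +0.000002+0.000002i)
  m=-4: +0.319467-0.256001i × -0.000210-0.000170i = -0.000111-0.000000i  (running Σ = -0.000109+0.000001i)
  m=-3: +0.244438+0.440436i × -0.001129-0.003985i = +0.001479-0.001471i  (running Σ = +0.001371-0.001470i)
  m=-2: -0.210435+0.073913i × +0.015077-0.042678i = -0.000018+0.010095i  (running Σ = +0.001352+0.008626i)
  m=-1: +0.052663+0.308849i × +0.259621-0.183627i = +0.070385+0.070513i  (running Σ = +0.071737+0.079139i)
  m=0: -0.341674-0.000000i × +1.070720+0.000000i = -0.365837-0.000000i  (running Σ = -0.294100+0.079139i)
  m=1: -0.052663+0.308849i × -0.259621-0.183627i = +0.070385-0.070513i  (running Σ = -0.223714+0.008626i)
  m=2: -0.210435-0.073913i × +0.015077+0.042678i = -0.000018-0.010095i  (running Σ = -0.223733-0.001470i)
  m=3: -0.244438+0.440436i × +0.001129-0.003985i = +0.001479+0.001471i  (running Σ = -0.222253+0.000001i)
  m=4: +0.319467+0.256001i × -0.000210+0.000170i = -0.000111+0.000000i  (running Σ = -0.222364+0.000002i)
  m=5: +0.155302-0.137965i × +0.000013-0.000001i = +0.000002-0.000002i  (running Σ = -0.222362-0.000000i)
  m=6: -0.038602-0.061920i × -0.000000-0.000000i = +0.000000+0.000000i  (running Σ = -0.222362+0.000000i)
  m=7: -0.016456+0.006737i × +0.000000+0.000000i = -0.000000-0.000000i  (running Σ = -0.222362+0.000000i)
  m=8: +0.000588+0.002631i × +0.000000-0.000000i = +0.000000-0.000000i  (running Σ = -0.222362+0.000000i)
Accumulated sum -0.222362+0.000000i; after 4π/(2l+1) scaling, -0.164370+0.000000i ⇒ P_8 = -0.164370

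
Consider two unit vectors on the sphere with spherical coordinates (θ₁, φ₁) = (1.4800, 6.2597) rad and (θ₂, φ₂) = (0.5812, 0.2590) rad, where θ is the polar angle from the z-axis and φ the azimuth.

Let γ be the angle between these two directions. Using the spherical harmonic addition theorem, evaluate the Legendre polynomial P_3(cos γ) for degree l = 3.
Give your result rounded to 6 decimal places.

-0.358942

Summing Y*_{l m}(θ₁,φ₁)·Y_{l m}(θ₂,φ₂) over m ∈ [−3, 3]; prefactor 4π/(2·3+1) = 1.795196:
  [-3]  conj(Y_{3,-3})(Ω₁) = (0.411067, -0.029010) ; Y_{3,-3}(Ω₂) = (0.049233, -0.048413) ; Δ = (0.018833, -0.021329)
  [-2]  conj(Y_{3,-2})(Ω₁) = (0.091802, -0.004315) ; Y_{3,-2}(Ω₂) = (0.223698, -0.127488) ; Δ = (0.019986, -0.012669)
  [-1]  conj(Y_{3,-1})(Ω₁) = (-0.308534, 0.007247) ; Y_{3,-1}(Ω₂) = (0.427565, -0.113284) ; Δ = (-0.131097, 0.038051)
  [+0]  conj(Y_{3,0})(Ω₁) = (-0.100119, -0.000000) ; Y_{3,0}(Ω₂) = (0.153720, 0.000000) ; Δ = (-0.015390, -0.000000)
  [+1]  conj(Y_{3,1})(Ω₁) = (0.308534, 0.007247) ; Y_{3,1}(Ω₂) = (-0.427565, -0.113284) ; Δ = (-0.131097, -0.038051)
  [+2]  conj(Y_{3,2})(Ω₁) = (0.091802, 0.004315) ; Y_{3,2}(Ω₂) = (0.223698, 0.127488) ; Δ = (0.019986, 0.012669)
  [+3]  conj(Y_{3,3})(Ω₁) = (-0.411067, -0.029010) ; Y_{3,3}(Ω₂) = (-0.049233, -0.048413) ; Δ = (0.018833, 0.021329)
Total Σ_m = (-0.199946, 0.000000). Multiply by 1.795196: (-0.358942, 0.000000). P_3(cos γ) = -0.358942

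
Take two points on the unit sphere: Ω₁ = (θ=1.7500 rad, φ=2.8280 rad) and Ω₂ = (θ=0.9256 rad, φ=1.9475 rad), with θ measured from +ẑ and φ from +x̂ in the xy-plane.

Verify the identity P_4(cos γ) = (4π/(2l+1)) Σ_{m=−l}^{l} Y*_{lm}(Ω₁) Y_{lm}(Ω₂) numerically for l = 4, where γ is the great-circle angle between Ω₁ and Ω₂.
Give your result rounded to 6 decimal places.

Term-by-term m-sum for l=4 (normalisation 4π/9 = 1.396263):
  term(m=-4) = (-0.069468, -0.027779)   from Y*(Ω₁)=(0.129093, -0.394263), Y(Ω₂)=(0.011531, -0.179971)
  term(m=-3) = (0.071610, -0.039129)   from Y*(Ω₁)=(0.125230, -0.171750), Y(Ω₂)=(0.347233, 0.163761)
  term(m=-2) = (0.015572, -0.080880)   from Y*(Ω₁)=(-0.203927, 0.147809), Y(Ω₂)=(-0.238523, 0.223731)
  term(m=-1) = (-0.015632, -0.018929)   from Y*(Ω₁)=(-0.219233, 0.071096), Y(Ω₂)=(0.039183, 0.099047)
  term(m=+0) = (-0.076234, 0.000000)   from Y*(Ω₁)=(0.220265, -0.000000), Y(Ω₂)=(-0.346101, 0.000000)
  term(m=+1) = (-0.015632, 0.018929)   from Y*(Ω₁)=(0.219233, 0.071096), Y(Ω₂)=(-0.039183, 0.099047)
  term(m=+2) = (0.015572, 0.080880)   from Y*(Ω₁)=(-0.203927, -0.147809), Y(Ω₂)=(-0.238523, -0.223731)
  term(m=+3) = (0.071610, 0.039129)   from Y*(Ω₁)=(-0.125230, -0.171750), Y(Ω₂)=(-0.347233, 0.163761)
  term(m=+4) = (-0.069468, 0.027779)   from Y*(Ω₁)=(0.129093, 0.394263), Y(Ω₂)=(0.011531, 0.179971)
Σ over m = (-0.072068, 0.000000); ×(4π/9) → (-0.100626, 0.000000). Real part: -0.100626

-0.100626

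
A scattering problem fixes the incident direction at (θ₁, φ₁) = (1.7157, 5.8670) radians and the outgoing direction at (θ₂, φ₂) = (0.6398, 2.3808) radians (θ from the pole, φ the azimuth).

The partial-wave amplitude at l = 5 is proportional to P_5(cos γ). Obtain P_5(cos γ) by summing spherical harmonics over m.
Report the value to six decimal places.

0.315897

Addition theorem: P_5(cos γ) = (4π/11) Σ_m Y*_{lm}(Ω₁) Y_{lm}(Ω₂), m = −5…5:
  m=-5: Y*=-0.21500 - 0.38426j  Y=0.02776 + 0.02165j  product 0.00235 - 0.01532j
  m=-4: Y*=0.01906 + 0.20229j  Y=-0.14888 + 0.01470j  product -0.00581 - 0.02984j
  m=-3: Y*=-0.08623 + 0.25827j  Y=0.23038 - 0.26718j  product 0.04914 + 0.08254j
  m=-2: Y*=0.15120 - 0.16612j  Y=0.02219 + 0.45046j  product 0.07819 + 0.06443j
  m=-1: Y*=0.20790 - 0.09189j  Y=-0.09523 - 0.09065j  product -0.02813 - 0.01010j
  m=+0: Y*=-0.22912 + 0.00000j  Y=-0.37121 + 0.00000j  product 0.08505 + 0.00000j
  m=+1: Y*=-0.20790 - 0.09189j  Y=0.09523 - 0.09065j  product -0.02813 + 0.01010j
  m=+2: Y*=0.15120 + 0.16612j  Y=0.02219 - 0.45046j  product 0.07819 - 0.06443j
  m=+3: Y*=0.08623 + 0.25827j  Y=-0.23038 - 0.26718j  product 0.04914 - 0.08254j
  m=+4: Y*=0.01906 - 0.20229j  Y=-0.14888 - 0.01470j  product -0.00581 + 0.02984j
  m=+5: Y*=0.21500 - 0.38426j  Y=-0.02776 + 0.02165j  product 0.00235 + 0.01532j
Σ over m = 0.27652 + 0.00000j; ×(4π/11) → 0.31590 + 0.00000j. Real part: 0.315897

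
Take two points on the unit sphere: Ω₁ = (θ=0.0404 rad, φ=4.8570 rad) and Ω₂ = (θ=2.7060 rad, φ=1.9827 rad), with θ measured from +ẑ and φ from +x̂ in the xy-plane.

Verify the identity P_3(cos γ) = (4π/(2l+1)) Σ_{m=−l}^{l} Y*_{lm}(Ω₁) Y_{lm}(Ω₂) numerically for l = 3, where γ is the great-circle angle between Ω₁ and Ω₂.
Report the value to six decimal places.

-0.577991

Expand P_3 via completeness: Σ_{m} conj(Y_{3,m}) at Ω₁ times Y_{3,m} at Ω₂ —
  m=-3: Y*=-0.000012+0.000025i  Y=+0.029600+0.010307i  product -0.000001+0.000001i
  m=-2: Y*=-0.001597-0.000475i  Y=+0.112081-0.121040i  product -0.000236+0.000140i
  m=-1: Y*=+0.007509-0.051561i  Y=-0.169778-0.388599i  product -0.021312+0.005836i
  m=+0: Y*=+0.742702-0.000000i  Y=-0.375478+0.000000i  product -0.278868+0.000000i
  m=+1: Y*=-0.007509-0.051561i  Y=+0.169778-0.388599i  product -0.021312-0.005836i
  m=+2: Y*=-0.001597+0.000475i  Y=+0.112081+0.121040i  product -0.000236-0.000140i
  m=+3: Y*=+0.000012+0.000025i  Y=-0.029600+0.010307i  product -0.000001-0.000001i
Σ over m = -0.321965+0.000000i; ×(4π/7) → -0.577991+0.000000i. Real part: -0.577991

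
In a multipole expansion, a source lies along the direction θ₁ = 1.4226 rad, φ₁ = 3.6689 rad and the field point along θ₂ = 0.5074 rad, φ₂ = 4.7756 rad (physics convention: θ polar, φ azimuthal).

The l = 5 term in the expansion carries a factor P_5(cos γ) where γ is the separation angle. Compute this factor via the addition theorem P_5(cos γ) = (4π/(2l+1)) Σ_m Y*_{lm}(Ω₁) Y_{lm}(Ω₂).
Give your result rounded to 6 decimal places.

Addition theorem: P_5(cos γ) = (4π/11) Σ_m Y*_{lm}(Ω₁) Y_{lm}(Ω₂), m = −5…5:
  m=-5: +0.384406-0.212532i × +0.003908+0.011949i = +0.004042+0.003763i  (running Σ = +0.004042+0.003763i)
  m=-4: -0.106337+0.178028i × +0.069237-0.017889i = -0.004178+0.014228i  (running Σ = -0.000136+0.017991i)
  m=-3: -0.002993+0.269003i × -0.043952-0.228991i = +0.061731-0.011138i  (running Σ = +0.061595+0.006853i)
  m=-2: -0.112915-0.198968i × -0.448136+0.056958i = +0.061934+0.082733i  (running Σ = +0.123529+0.089586i)
  m=-1: -0.192922-0.112339i × +0.025164+0.397565i = +0.039808-0.079526i  (running Σ = +0.163337+0.010061i)
  m=0: +0.233187-0.000000i × -0.174780+0.000000i = -0.040756+0.000000i  (running Σ = +0.122580+0.010061i)
  m=1: +0.192922-0.112339i × -0.025164+0.397565i = +0.039808+0.079526i  (running Σ = +0.162388+0.089586i)
  m=2: -0.112915+0.198968i × -0.448136-0.056958i = +0.061934-0.082733i  (running Σ = +0.224322+0.006853i)
  m=3: +0.002993+0.269003i × +0.043952-0.228991i = +0.061731+0.011138i  (running Σ = +0.286053+0.017991i)
  m=4: -0.106337-0.178028i × +0.069237+0.017889i = -0.004178-0.014228i  (running Σ = +0.281875+0.003763i)
  m=5: -0.384406-0.212532i × -0.003908+0.011949i = +0.004042-0.003763i  (running Σ = +0.285917+0.000000i)
Accumulated sum +0.285917+0.000000i; after 4π/(2l+1) scaling, +0.326630+0.000000i ⇒ P_5 = 0.326630

0.326630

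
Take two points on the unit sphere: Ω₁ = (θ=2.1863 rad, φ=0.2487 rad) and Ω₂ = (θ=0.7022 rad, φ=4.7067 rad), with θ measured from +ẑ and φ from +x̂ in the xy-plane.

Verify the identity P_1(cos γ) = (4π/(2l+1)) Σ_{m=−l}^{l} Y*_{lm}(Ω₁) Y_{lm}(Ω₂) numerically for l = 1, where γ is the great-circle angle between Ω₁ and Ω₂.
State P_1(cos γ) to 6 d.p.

Expand P_1 via completeness: Σ_{m} conj(Y_{1,m}) at Ω₁ times Y_{1,m} at Ω₂ —
  [-1]  conj(Y_{1,-1})(Ω₁) = +0.273411+0.069435i ; Y_{1,-1}(Ω₂) = -0.001270+0.223151i ; Δ = -0.015842+0.060924i
  [+0]  conj(Y_{1,0})(Ω₁) = -0.282104-0.000000i ; Y_{1,0}(Ω₂) = +0.373010+0.000000i ; Δ = -0.105228-0.000000i
  [+1]  conj(Y_{1,1})(Ω₁) = -0.273411+0.069435i ; Y_{1,1}(Ω₂) = +0.001270+0.223151i ; Δ = -0.015842-0.060924i
Accumulated sum -0.136911+0.000000i; after 4π/(2l+1) scaling, -0.573491+0.000000i ⇒ P_1 = -0.573491

-0.573491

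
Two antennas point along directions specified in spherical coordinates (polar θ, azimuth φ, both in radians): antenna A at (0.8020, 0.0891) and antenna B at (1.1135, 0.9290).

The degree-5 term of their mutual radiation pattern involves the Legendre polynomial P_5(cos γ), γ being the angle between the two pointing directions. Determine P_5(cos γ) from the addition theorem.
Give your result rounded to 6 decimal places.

-0.408912

Summing Y*_{l m}(θ₁,φ₁)·Y_{l m}(θ₂,φ₂) over m ∈ [−5, 5]; prefactor 4π/(2·5+1) = 1.142397:
  m=-5: (0.080338, 0.038363) × (-0.018175, 0.269290) = (-0.011791, 0.020937)  (running Σ = (-0.011791, 0.020937))
  m=-4: (0.255221, 0.095018) × (-0.352596, 0.228201) = (-0.111673, 0.024739)  (running Σ = (-0.123464, 0.045676))
  m=-3: (0.415103, 0.113677) × (-0.176809, -0.065462) = (-0.065952, -0.047273)  (running Σ = (-0.189416, -0.001597))
  m=-2: (0.269709, 0.048577) × (0.070847, 0.239858) = (0.007456, 0.068133)  (running Σ = (-0.181960, 0.066537))
  m=-1: (-0.197281, -0.017624) × (-0.160186, 0.214342) = (0.035379, -0.039462)  (running Σ = (-0.146580, 0.027074))
  m=0: (-0.334717, -0.000000) × (0.193541, 0.000000) = (-0.064781, -0.000000)  (running Σ = (-0.211362, 0.027074))
  m=1: (0.197281, -0.017624) × (0.160186, 0.214342) = (0.035379, 0.039462)  (running Σ = (-0.175982, 0.066537))
  m=2: (0.269709, -0.048577) × (0.070847, -0.239858) = (0.007456, -0.068133)  (running Σ = (-0.168526, -0.001597))
  m=3: (-0.415103, 0.113677) × (0.176809, -0.065462) = (-0.065952, 0.047273)  (running Σ = (-0.234478, 0.045676))
  m=4: (0.255221, -0.095018) × (-0.352596, -0.228201) = (-0.111673, -0.024739)  (running Σ = (-0.346151, 0.020937))
  m=5: (-0.080338, 0.038363) × (0.018175, 0.269290) = (-0.011791, -0.020937)  (running Σ = (-0.357942, 0.000000))
Total Σ_m = (-0.357942, 0.000000). Multiply by 1.142397: (-0.408912, 0.000000). P_5(cos γ) = -0.408912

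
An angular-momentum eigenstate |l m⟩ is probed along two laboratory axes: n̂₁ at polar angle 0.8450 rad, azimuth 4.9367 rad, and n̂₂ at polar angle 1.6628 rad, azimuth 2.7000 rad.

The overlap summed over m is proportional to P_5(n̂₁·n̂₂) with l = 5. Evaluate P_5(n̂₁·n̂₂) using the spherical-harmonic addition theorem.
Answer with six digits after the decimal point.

Summing Y*_{l m}(θ₁,φ₁)·Y_{l m}(θ₂,φ₂) over m ∈ [−5, 5]; prefactor 4π/(2·5+1) = 1.142397:
  m=-5: Y*=+0.097878-0.047189i  Y=+0.270332-0.365240i  product +0.009224-0.048505i
  m=-4: Y*=+0.190193+0.238322i  Y=+0.025764-0.130051i  product +0.035894-0.018595i
  m=-3: Y*=-0.267515+0.335636i  Y=+0.076869+0.306121i  product -0.123309-0.056092i
  m=-2: Y*=-0.182373-0.087786i  Y=+0.095510+0.116287i  product -0.007210-0.029592i
  m=-1: Y*=-0.058188+0.255042i  Y=-0.254692-0.120400i  product +0.045527-0.057951i
  m=+0: Y*=-0.280301-0.000000i  Y=-0.154870+0.000000i  product +0.043410+0.000000i
  m=+1: Y*=+0.058188+0.255042i  Y=+0.254692-0.120400i  product +0.045527+0.057951i
  m=+2: Y*=-0.182373+0.087786i  Y=+0.095510-0.116287i  product -0.007210+0.029592i
  m=+3: Y*=+0.267515+0.335636i  Y=-0.076869+0.306121i  product -0.123309+0.056092i
  m=+4: Y*=+0.190193-0.238322i  Y=+0.025764+0.130051i  product +0.035894+0.018595i
  m=+5: Y*=-0.097878-0.047189i  Y=-0.270332-0.365240i  product +0.009224+0.048505i
Total Σ_m = -0.036336-0.000000i. Multiply by 1.142397: -0.041510-0.000000i. P_5(cos γ) = -0.041510

-0.041510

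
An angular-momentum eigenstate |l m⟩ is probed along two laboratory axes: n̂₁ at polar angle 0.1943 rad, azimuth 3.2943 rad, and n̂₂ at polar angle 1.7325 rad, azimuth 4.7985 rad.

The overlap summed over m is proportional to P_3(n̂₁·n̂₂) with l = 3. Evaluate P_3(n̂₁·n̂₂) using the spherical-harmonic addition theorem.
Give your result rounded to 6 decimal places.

0.210266

Expand P_3 via completeness: Σ_{m} conj(Y_{3,m}) at Ω₁ times Y_{3,m} at Ω₂ —
  term(m=-3) = (-0.000239, 0.001181)   from Y*(Ω₁)=(-0.002693, -0.001328), Y(Ω₂)=(-0.102471, -0.387797)
  term(m=-2) = (0.005938, 0.000796)   from Y*(Ω₁)=(0.035653, 0.011240), Y(Ω₂)=(0.157903, -0.027467)
  term(m=-1) = (-0.004396, 0.065919)   from Y*(Ω₁)=(-0.235198, -0.036198), Y(Ω₂)=(-0.023877, -0.276596)
  term(m=+0) = (0.114522, 0.000000)   from Y*(Ω₁)=(0.664058, -0.000000), Y(Ω₂)=(0.172457, 0.000000)
  term(m=+1) = (-0.004396, -0.065919)   from Y*(Ω₁)=(0.235198, -0.036198), Y(Ω₂)=(0.023877, -0.276596)
  term(m=+2) = (0.005938, -0.000796)   from Y*(Ω₁)=(0.035653, -0.011240), Y(Ω₂)=(0.157903, 0.027467)
  term(m=+3) = (-0.000239, -0.001181)   from Y*(Ω₁)=(0.002693, -0.001328), Y(Ω₂)=(0.102471, -0.387797)
Total Σ_m = (0.117127, -0.000000). Multiply by 1.795196: (0.210266, -0.000000). P_3(cos γ) = 0.210266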